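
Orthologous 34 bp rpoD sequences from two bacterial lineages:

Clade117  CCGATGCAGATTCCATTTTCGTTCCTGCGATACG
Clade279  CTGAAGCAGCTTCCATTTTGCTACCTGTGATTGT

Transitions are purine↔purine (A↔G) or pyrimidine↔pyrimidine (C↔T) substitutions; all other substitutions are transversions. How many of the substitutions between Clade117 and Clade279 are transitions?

2

Mismatches occur at site 2 (C/T, transition), site 5 (T/A, transversion), site 10 (A/C, transversion), site 20 (C/G, transversion), site 21 (G/C, transversion), site 23 (T/A, transversion), site 28 (C/T, transition), site 32 (A/T, transversion), site 33 (C/G, transversion), site 34 (G/T, transversion).
Of the 10 differences, 2 transitions and 8 transversions, so the answer is 2.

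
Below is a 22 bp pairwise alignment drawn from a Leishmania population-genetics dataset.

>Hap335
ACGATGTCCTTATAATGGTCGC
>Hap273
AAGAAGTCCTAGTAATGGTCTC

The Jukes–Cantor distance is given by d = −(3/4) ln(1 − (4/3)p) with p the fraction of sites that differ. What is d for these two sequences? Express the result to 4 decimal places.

The sequences differ at positions 2 (C/A), 5 (T/A), 11 (T/A), 12 (A/G), 21 (G/T).
p = 5/22 = 0.227273.
d = −0.75 · ln(1 − (4/3)·0.227273) = −0.75 · ln(0.696969) = −0.75 · (-0.361014) = 0.2708.

0.2708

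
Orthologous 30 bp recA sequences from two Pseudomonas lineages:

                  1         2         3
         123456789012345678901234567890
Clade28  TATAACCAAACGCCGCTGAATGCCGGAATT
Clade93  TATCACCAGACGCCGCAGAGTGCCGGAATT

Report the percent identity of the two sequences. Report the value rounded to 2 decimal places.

86.67%

Differing sites — 4:A/C; 9:A/G; 17:T/A; 20:A/G.
26 of the 30 sites match, so the percent identity is 26/30 × 100 = 86.67%.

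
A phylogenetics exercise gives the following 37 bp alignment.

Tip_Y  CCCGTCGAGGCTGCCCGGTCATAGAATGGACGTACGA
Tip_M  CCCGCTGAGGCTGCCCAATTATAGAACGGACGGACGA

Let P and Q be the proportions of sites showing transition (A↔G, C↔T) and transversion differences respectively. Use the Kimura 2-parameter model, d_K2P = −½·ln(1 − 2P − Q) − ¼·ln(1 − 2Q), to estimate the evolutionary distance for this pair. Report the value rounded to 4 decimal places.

Mismatches occur at site 5 (T→C, transition), site 6 (C→T, transition), site 17 (G→A, transition), site 18 (G→A, transition), site 20 (C→T, transition), site 27 (T→C, transition), site 33 (T→G, transversion).
Of the 7 differences, 6 transitions and 1 transversion over 37 sites: P = 6/37 = 0.162162, Q = 1/37 = 0.027027.
d = −0.5·ln(0.648649) − 0.25·ln(0.945946) = −0.5·(-0.432864) − 0.25·(-0.055570) = 0.2303.

0.2303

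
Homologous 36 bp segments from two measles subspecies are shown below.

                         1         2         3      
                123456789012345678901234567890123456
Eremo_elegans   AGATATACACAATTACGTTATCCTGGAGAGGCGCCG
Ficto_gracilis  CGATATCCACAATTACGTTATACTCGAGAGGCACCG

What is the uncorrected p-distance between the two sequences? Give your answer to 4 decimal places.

0.1389

Differing sites — 1:A/C; 7:A/C; 22:C/A; 25:G/C; 33:G/A.
There are 5 differences over 36 sites, so p = 5/36 = 0.1389.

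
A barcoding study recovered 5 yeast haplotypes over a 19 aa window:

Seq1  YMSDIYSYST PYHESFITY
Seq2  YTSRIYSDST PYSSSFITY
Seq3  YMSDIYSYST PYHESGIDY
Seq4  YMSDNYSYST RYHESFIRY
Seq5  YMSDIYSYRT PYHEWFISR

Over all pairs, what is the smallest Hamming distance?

Pairwise Hamming distances:
  Seq1 vs Seq2: 5
  Seq1 vs Seq3: 2
  Seq1 vs Seq4: 3
  Seq1 vs Seq5: 4
  Seq2 vs Seq3: 7
  Seq2 vs Seq4: 8
  Seq2 vs Seq5: 9
  Seq3 vs Seq4: 4
  Seq3 vs Seq5: 5
  Seq4 vs Seq5: 6
The smallest is 2, between Seq1 and Seq3.

2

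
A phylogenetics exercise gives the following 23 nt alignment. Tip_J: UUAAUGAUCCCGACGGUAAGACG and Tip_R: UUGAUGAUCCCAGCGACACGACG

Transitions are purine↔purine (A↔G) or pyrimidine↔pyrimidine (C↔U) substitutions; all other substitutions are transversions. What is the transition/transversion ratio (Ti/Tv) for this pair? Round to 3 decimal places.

Differing sites — 3:A/G (Ti); 12:G/A (Ti); 13:A/G (Ti); 16:G/A (Ti); 17:U/C (Ti); 19:A/C (Tv).
Of the 6 differences, 5 transitions and 1 transversion, so Ti/Tv = 5/1 = 5.000.

5.000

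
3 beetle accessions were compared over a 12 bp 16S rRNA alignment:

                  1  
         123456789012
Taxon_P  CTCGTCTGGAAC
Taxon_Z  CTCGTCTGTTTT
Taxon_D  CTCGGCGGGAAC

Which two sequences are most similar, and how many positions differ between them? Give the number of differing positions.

2

Pairwise Hamming distances:
  Taxon_P vs Taxon_Z: 4
  Taxon_P vs Taxon_D: 2
  Taxon_Z vs Taxon_D: 6
The smallest is 2, between Taxon_P and Taxon_D.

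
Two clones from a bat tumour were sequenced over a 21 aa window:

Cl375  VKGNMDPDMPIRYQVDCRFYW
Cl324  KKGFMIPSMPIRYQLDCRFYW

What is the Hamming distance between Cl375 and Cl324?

The sequences differ at positions 1 (V/K), 4 (N/F), 6 (D/I), 8 (D/S), 15 (V/L).
That gives 5 mismatches out of 21 aligned sites, so the Hamming distance is 5.

5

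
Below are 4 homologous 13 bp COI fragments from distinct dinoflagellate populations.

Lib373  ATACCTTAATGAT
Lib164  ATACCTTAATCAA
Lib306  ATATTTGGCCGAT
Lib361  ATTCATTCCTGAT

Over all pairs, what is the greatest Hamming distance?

Pairwise Hamming distances:
  Lib373 vs Lib164: 2
  Lib373 vs Lib306: 6
  Lib373 vs Lib361: 4
  Lib164 vs Lib306: 8
  Lib164 vs Lib361: 6
  Lib306 vs Lib361: 6
The largest is 8, between Lib164 and Lib306.

8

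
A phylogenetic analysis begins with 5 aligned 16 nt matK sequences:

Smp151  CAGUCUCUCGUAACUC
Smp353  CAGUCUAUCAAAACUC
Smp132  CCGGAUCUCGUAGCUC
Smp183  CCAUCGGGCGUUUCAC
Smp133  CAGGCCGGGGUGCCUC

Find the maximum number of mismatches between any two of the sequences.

Pairwise Hamming distances:
  Smp151 vs Smp353: 3
  Smp151 vs Smp132: 4
  Smp151 vs Smp183: 8
  Smp151 vs Smp133: 7
  Smp353 vs Smp132: 7
  Smp353 vs Smp183: 10
  Smp353 vs Smp133: 9
  Smp132 vs Smp183: 9
  Smp132 vs Smp133: 8
  Smp183 vs Smp133: 8
The largest is 10, between Smp353 and Smp183.

10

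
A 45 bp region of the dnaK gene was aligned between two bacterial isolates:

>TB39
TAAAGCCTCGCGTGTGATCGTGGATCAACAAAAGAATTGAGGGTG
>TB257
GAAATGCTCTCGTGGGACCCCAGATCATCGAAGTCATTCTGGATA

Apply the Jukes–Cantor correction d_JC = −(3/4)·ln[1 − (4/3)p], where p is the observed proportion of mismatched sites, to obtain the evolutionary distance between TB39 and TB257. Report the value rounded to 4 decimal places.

Mismatches occur at site 1 (T/G), site 5 (G/T), site 6 (C/G), site 10 (G/T), site 15 (T/G), site 18 (T/C), site 20 (G/C), site 21 (T/C), site 22 (G/A), site 28 (A/T), site 30 (A/G), site 33 (A/G), site 34 (G/T), site 35 (A/C), site 39 (G/C), site 40 (A/T), site 43 (G/A), site 45 (G/A).
p = 18/45 = 0.400000.
d = −0.75 · ln(1 − (4/3)·0.400000) = −0.75 · ln(0.466667) = −0.75 · (-0.762139) = 0.5716.

0.5716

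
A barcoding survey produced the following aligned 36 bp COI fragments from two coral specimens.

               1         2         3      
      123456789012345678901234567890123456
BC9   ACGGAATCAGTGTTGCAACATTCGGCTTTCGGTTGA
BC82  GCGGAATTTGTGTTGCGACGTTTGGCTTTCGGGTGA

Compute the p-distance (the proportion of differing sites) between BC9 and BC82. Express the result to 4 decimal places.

Differing sites — 1:A/G; 8:C/T; 9:A/T; 17:A/G; 20:A/G; 23:C/T; 33:T/G.
There are 7 differences over 36 sites, so p = 7/36 = 0.1944.

0.1944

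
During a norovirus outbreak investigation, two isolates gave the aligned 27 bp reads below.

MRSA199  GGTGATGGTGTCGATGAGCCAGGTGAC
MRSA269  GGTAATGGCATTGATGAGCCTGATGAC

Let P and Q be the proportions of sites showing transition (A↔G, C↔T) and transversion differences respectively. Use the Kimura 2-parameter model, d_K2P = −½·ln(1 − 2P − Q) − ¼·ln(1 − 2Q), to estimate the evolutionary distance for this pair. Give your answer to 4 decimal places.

0.2809

The sequences differ at positions 4 (G/A, transition), 9 (T/C, transition), 10 (G/A, transition), 12 (C/T, transition), 21 (A/T, transversion), 23 (G/A, transition).
Of the 6 differences, 5 transitions and 1 transversion over 27 sites: P = 5/27 = 0.185185, Q = 1/27 = 0.037037.
d = −0.5·ln(0.592593) − 0.25·ln(0.925926) = −0.5·(-0.523247) − 0.25·(-0.076961) = 0.2809.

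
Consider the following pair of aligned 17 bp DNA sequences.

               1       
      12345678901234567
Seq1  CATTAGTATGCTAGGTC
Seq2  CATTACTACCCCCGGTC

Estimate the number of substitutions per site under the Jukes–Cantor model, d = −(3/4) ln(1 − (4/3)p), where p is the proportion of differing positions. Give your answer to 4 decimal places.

0.3734

Mismatches occur at site 6 (G/C), site 9 (T/C), site 10 (G/C), site 12 (T/C), site 13 (A/C).
p = 5/17 = 0.294118.
d = −0.75 · ln(1 − (4/3)·0.294118) = −0.75 · ln(0.607843) = −0.75 · (-0.497839) = 0.3734.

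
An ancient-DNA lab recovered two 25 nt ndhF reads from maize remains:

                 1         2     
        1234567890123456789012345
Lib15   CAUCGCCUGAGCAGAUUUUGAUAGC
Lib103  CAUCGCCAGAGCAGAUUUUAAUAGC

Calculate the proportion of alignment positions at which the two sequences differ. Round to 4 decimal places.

Mismatches occur at site 8 (U/A), site 20 (G/A).
There are 2 differences over 25 sites, so p = 2/25 = 0.0800.

0.0800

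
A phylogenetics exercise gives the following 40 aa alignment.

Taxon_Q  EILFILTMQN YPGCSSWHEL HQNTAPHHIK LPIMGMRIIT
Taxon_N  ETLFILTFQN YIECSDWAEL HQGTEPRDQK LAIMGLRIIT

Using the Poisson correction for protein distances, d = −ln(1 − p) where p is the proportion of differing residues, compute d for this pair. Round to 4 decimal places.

0.3930

The sequences differ at positions 2 (I/T), 8 (M/F), 12 (P/I), 13 (G/E), 16 (S/D), 18 (H/A), 23 (N/G), 25 (A/E), 27 (H/R), 28 (H/D), 29 (I/Q), 32 (P/A), 36 (M/L).
p = 13/40 = 0.325000.
d = −ln(1 − 0.325000) = −ln(0.675000) = 0.3930.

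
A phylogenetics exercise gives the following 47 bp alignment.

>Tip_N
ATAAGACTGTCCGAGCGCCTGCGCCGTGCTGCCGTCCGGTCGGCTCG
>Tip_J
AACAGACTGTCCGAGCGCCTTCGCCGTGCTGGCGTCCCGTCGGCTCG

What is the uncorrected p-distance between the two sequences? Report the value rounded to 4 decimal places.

Mismatches occur at site 2 (T→A), site 3 (A→C), site 21 (G→T), site 32 (C→G), site 38 (G→C).
There are 5 differences over 47 sites, so p = 5/47 = 0.1064.

0.1064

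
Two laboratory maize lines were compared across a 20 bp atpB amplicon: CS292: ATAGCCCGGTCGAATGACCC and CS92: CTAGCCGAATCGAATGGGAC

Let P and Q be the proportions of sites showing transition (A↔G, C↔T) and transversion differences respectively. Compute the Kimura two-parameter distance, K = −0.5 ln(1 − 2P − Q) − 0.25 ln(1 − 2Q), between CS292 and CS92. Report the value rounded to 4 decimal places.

0.4743

Mismatches occur at site 1 (A/C, transversion), site 7 (C/G, transversion), site 8 (G/A, transition), site 9 (G/A, transition), site 17 (A/G, transition), site 18 (C/G, transversion), site 19 (C/A, transversion).
Of the 7 differences, 3 transitions and 4 transversions over 20 sites: P = 3/20 = 0.150000, Q = 4/20 = 0.200000.
d = −0.5·ln(0.500000) − 0.25·ln(0.600000) = −0.5·(-0.693147) − 0.25·(-0.510826) = 0.4743.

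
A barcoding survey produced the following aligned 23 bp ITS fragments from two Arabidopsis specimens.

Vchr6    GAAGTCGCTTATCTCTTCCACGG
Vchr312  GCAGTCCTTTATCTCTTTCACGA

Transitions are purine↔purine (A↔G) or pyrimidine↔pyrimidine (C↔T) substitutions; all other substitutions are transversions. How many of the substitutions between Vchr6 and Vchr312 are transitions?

The sequences differ at positions 2 (A/C, transversion), 7 (G/C, transversion), 8 (C/T, transition), 18 (C/T, transition), 23 (G/A, transition).
Of the 5 differences, 3 transitions and 2 transversions, so the answer is 3.

3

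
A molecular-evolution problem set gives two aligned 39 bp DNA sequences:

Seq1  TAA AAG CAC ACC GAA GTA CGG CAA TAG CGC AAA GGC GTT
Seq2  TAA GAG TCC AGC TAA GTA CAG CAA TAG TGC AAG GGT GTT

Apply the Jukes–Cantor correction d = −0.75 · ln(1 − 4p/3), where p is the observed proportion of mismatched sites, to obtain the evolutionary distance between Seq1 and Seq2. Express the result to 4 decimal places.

0.2758

Mismatches occur at site 4 (A/G), site 7 (C/T), site 8 (A/C), site 11 (C/G), site 13 (G/T), site 20 (G/A), site 28 (C/T), site 33 (A/G), site 36 (C/T).
p = 9/39 = 0.230769.
d = −0.75 · ln(1 − (4/3)·0.230769) = −0.75 · ln(0.692308) = −0.75 · (-0.367724) = 0.2758.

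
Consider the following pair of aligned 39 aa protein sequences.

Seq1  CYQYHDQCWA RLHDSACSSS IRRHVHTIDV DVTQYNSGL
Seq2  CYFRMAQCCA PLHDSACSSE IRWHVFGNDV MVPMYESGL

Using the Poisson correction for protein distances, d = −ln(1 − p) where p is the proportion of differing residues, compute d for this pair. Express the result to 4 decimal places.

Differing sites — 3:Q/F; 4:Y/R; 5:H/M; 6:D/A; 9:W/C; 11:R/P; 20:S/E; 23:R/W; 26:H/F; 27:T/G; 28:I/N; 31:D/M; 33:T/P; 34:Q/M; 36:N/E.
p = 15/39 = 0.384615.
d = −ln(1 − 0.384615) = −ln(0.615385) = 0.4855.

0.4855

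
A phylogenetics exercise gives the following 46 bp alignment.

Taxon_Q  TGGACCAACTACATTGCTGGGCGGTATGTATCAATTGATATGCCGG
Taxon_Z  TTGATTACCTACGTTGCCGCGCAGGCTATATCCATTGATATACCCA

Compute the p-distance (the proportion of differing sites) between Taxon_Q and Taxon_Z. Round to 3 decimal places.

0.326

Differing sites — 2:G/T; 5:C/T; 6:C/T; 8:A/C; 13:A/G; 18:T/C; 20:G/C; 23:G/A; 25:T/G; 26:A/C; 28:G/A; 33:A/C; 42:G/A; 45:G/C; 46:G/A.
There are 15 differences over 46 sites, so p = 15/46 = 0.326.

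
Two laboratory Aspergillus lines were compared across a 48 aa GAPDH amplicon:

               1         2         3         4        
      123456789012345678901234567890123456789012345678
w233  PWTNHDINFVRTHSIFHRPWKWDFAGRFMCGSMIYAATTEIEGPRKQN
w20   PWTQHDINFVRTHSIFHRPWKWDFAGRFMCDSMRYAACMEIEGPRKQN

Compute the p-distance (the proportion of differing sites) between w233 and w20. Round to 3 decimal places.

0.104

Mismatches occur at site 4 (N↔Q), site 31 (G↔D), site 34 (I↔R), site 38 (T↔C), site 39 (T↔M).
There are 5 differences over 48 sites, so p = 5/48 = 0.104.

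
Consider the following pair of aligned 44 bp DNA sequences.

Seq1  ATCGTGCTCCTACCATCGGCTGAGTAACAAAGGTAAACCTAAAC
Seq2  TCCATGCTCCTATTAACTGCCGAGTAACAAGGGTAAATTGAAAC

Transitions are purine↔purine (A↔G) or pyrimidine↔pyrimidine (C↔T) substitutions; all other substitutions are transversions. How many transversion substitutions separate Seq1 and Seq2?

The sequences differ at positions 1 (A/T, transversion), 2 (T/C, transition), 4 (G/A, transition), 13 (C/T, transition), 14 (C/T, transition), 16 (T/A, transversion), 18 (G/T, transversion), 21 (T/C, transition), 31 (A/G, transition), 38 (C/T, transition), 39 (C/T, transition), 40 (T/G, transversion).
Of the 12 differences, 8 transitions and 4 transversions, so the answer is 4.

4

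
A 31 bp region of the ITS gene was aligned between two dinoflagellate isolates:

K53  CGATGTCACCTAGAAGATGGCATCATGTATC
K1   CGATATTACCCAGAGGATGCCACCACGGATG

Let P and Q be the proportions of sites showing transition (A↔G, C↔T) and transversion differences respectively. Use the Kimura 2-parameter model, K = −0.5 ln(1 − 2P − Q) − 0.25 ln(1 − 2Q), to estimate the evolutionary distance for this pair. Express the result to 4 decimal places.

0.3845

Differing sites — 5:G/A (Ti); 7:C/T (Ti); 11:T/C (Ti); 15:A/G (Ti); 20:G/C (Tv); 23:T/C (Ti); 26:T/C (Ti); 28:T/G (Tv); 31:C/G (Tv).
Of the 9 differences, 6 transitions and 3 transversions over 31 sites: P = 6/31 = 0.193548, Q = 3/31 = 0.096774.
d = −0.5·ln(0.516130) − 0.25·ln(0.806452) = −0.5·(-0.661397) − 0.25·(-0.215111) = 0.3845.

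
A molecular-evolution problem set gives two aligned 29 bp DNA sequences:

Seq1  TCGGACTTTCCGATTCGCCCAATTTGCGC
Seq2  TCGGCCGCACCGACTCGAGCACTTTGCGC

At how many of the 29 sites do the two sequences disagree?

Differing sites — 5:A/C; 7:T/G; 8:T/C; 9:T/A; 14:T/C; 18:C/A; 19:C/G; 22:A/C.
That gives 8 mismatches out of 29 aligned sites, so the Hamming distance is 8.

8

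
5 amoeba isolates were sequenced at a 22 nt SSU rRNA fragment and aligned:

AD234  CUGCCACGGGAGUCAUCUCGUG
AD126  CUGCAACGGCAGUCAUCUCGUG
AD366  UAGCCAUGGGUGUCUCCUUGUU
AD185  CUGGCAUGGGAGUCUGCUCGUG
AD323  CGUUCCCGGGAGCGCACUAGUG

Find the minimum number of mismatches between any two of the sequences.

2

Pairwise Hamming distances:
  AD234 vs AD126: 2
  AD234 vs AD366: 8
  AD234 vs AD185: 4
  AD234 vs AD323: 9
  AD126 vs AD366: 10
  AD126 vs AD185: 6
  AD126 vs AD323: 11
  AD366 vs AD185: 7
  AD366 vs AD323: 13
  AD185 vs AD323: 10
The smallest is 2, between AD234 and AD126.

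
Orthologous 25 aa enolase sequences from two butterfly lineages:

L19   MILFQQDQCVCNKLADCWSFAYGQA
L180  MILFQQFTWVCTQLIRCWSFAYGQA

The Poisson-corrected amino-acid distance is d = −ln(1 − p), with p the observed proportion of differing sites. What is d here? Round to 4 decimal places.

0.3285

The sequences differ at positions 7 (D/F), 8 (Q/T), 9 (C/W), 12 (N/T), 13 (K/Q), 15 (A/I), 16 (D/R).
p = 7/25 = 0.280000.
d = −ln(1 − 0.280000) = −ln(0.720000) = 0.3285.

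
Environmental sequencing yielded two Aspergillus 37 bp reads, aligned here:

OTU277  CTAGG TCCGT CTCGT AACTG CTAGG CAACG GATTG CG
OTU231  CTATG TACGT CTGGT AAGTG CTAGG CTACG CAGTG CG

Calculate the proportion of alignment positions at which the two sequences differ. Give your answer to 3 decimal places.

0.189

The sequences differ at positions 4 (G/T), 7 (C/A), 13 (C/G), 18 (C/G), 27 (A/T), 31 (G/C), 33 (T/G).
There are 7 differences over 37 sites, so p = 7/37 = 0.189.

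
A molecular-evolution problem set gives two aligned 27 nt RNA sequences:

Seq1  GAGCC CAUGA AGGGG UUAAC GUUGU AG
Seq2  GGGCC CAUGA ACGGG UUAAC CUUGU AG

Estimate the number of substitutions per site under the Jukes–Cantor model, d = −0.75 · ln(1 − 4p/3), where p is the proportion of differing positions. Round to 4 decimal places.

The sequences differ at positions 2 (A/G), 12 (G/C), 21 (G/C).
p = 3/27 = 0.111111.
d = −0.75 · ln(1 − (4/3)·0.111111) = −0.75 · ln(0.851852) = −0.75 · (-0.160342) = 0.1203.

0.1203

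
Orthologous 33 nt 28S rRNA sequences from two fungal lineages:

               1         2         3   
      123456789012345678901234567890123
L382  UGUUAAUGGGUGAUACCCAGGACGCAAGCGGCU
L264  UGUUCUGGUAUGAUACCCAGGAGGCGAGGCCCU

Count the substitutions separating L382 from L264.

10

Differing sites — 5:A/C; 6:A/U; 7:U/G; 9:G/U; 10:G/A; 23:C/G; 26:A/G; 29:C/G; 30:G/C; 31:G/C.
That gives 10 mismatches out of 33 aligned sites, so the Hamming distance is 10.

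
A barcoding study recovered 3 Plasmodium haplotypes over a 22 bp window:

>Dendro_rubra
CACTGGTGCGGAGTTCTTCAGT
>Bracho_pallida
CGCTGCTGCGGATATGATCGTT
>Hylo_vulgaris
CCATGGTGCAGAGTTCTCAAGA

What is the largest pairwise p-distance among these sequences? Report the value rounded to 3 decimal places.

0.591

Pairwise Hamming distances:
  Dendro_rubra vs Bracho_pallida: 8
  Dendro_rubra vs Hylo_vulgaris: 6
  Bracho_pallida vs Hylo_vulgaris: 13
The largest is 13 mismatches, between Bracho_pallida and Hylo_vulgaris; p = 13/22 = 0.591.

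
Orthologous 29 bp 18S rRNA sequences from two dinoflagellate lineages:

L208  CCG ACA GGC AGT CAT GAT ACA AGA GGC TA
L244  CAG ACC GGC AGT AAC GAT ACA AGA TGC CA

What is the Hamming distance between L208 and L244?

6

Mismatches occur at site 2 (C↔A), site 6 (A↔C), site 13 (C↔A), site 15 (T↔C), site 25 (G↔T), site 28 (T↔C).
That gives 6 mismatches out of 29 aligned sites, so the Hamming distance is 6.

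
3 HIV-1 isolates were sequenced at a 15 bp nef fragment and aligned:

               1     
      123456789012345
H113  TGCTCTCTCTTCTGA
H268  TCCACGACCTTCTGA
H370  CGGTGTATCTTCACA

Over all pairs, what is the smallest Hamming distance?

5

Pairwise Hamming distances:
  H113 vs H268: 5
  H113 vs H370: 6
  H268 vs H370: 9
The smallest is 5, between H113 and H268.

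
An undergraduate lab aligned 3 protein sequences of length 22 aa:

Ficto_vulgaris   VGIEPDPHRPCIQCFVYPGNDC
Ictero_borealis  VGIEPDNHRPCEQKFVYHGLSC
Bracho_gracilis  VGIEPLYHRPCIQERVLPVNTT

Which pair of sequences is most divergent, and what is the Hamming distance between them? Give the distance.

11

Pairwise Hamming distances:
  Ficto_vulgaris vs Ictero_borealis: 6
  Ficto_vulgaris vs Bracho_gracilis: 8
  Ictero_borealis vs Bracho_gracilis: 11
The largest is 11, between Ictero_borealis and Bracho_gracilis.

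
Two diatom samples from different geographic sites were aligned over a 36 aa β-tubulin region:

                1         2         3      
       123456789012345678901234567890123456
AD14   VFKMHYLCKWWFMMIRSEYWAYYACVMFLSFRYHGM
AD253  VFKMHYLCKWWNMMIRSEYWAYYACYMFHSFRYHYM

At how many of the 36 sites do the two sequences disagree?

The sequences differ at positions 12 (F/N), 26 (V/Y), 29 (L/H), 35 (G/Y).
That gives 4 mismatches out of 36 aligned sites, so the Hamming distance is 4.

4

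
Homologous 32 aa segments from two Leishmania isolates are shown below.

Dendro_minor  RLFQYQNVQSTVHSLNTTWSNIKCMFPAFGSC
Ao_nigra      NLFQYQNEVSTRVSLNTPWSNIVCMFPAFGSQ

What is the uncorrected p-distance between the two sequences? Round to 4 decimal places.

0.2500

Mismatches occur at site 1 (R→N), site 8 (V→E), site 9 (Q→V), site 12 (V→R), site 13 (H→V), site 18 (T→P), site 23 (K→V), site 32 (C→Q).
There are 8 differences over 32 sites, so p = 8/32 = 0.2500.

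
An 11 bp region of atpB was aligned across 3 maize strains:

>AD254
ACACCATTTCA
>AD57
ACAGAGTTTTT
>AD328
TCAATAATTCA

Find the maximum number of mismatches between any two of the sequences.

7

Pairwise Hamming distances:
  AD254 vs AD57: 5
  AD254 vs AD328: 4
  AD57 vs AD328: 7
The largest is 7, between AD57 and AD328.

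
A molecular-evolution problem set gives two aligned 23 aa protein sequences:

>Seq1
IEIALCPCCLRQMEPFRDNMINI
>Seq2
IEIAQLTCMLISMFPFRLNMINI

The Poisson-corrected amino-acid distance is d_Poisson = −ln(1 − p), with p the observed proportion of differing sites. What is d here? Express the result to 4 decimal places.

0.4274

Mismatches occur at site 5 (L/Q), site 6 (C/L), site 7 (P/T), site 9 (C/M), site 11 (R/I), site 12 (Q/S), site 14 (E/F), site 18 (D/L).
p = 8/23 = 0.347826.
d = −ln(1 − 0.347826) = −ln(0.652174) = 0.4274.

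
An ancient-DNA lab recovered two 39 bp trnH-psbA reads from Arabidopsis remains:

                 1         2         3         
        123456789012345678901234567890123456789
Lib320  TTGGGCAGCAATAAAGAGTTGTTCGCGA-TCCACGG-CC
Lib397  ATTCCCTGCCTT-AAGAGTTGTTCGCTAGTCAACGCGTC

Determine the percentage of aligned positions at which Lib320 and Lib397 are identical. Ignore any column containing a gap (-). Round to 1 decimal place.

69.4%

Excluding the 3 gap columns leaves 36 comparable sites.
Mismatches occur at site 1 (T/A), site 3 (G/T), site 4 (G/C), site 5 (G/C), site 7 (A/T), site 10 (A/C), site 11 (A/T), site 27 (G/T), site 32 (C/A), site 36 (G/C), site 38 (C/T).
25 of the 36 comparable sites match, so the percent identity is 25/36 × 100 = 69.4%.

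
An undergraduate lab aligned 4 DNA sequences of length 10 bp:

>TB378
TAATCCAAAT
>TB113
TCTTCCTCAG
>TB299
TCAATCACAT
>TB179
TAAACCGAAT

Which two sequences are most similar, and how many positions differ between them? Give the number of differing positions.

Pairwise Hamming distances:
  TB378 vs TB113: 5
  TB378 vs TB299: 4
  TB378 vs TB179: 2
  TB113 vs TB299: 5
  TB113 vs TB179: 6
  TB299 vs TB179: 4
The smallest is 2, between TB378 and TB179.

2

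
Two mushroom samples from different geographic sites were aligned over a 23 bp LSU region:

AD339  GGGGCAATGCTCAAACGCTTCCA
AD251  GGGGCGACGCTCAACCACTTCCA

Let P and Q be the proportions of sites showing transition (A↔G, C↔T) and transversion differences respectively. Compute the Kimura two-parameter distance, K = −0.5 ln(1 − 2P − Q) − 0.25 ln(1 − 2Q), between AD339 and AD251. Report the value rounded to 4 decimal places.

0.2042

Differing sites — 6:A/G (Ti); 8:T/C (Ti); 15:A/C (Tv); 17:G/A (Ti).
Of the 4 differences, 3 transitions and 1 transversion over 23 sites: P = 3/23 = 0.130435, Q = 1/23 = 0.043478.
d = −0.5·ln(0.695652) − 0.25·ln(0.913044) = −0.5·(-0.362906) − 0.25·(-0.090971) = 0.2042.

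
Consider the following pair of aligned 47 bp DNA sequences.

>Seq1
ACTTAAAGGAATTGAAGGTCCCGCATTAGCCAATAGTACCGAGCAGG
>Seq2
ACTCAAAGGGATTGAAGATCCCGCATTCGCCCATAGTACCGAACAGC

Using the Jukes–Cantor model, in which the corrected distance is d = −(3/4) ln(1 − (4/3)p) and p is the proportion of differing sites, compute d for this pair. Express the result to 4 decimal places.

Differing sites — 4:T/C; 10:A/G; 18:G/A; 28:A/C; 32:A/C; 43:G/A; 47:G/C.
p = 7/47 = 0.148936.
d = −0.75 · ln(1 − (4/3)·0.148936) = −0.75 · ln(0.801419) = −0.75 · (-0.221371) = 0.1660.

0.1660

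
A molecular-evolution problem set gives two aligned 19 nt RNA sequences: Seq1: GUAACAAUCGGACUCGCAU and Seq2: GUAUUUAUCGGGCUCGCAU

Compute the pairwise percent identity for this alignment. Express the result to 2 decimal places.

Differing sites — 4:A/U; 5:C/U; 6:A/U; 12:A/G.
15 of the 19 sites match, so the percent identity is 15/19 × 100 = 78.95%.

78.95%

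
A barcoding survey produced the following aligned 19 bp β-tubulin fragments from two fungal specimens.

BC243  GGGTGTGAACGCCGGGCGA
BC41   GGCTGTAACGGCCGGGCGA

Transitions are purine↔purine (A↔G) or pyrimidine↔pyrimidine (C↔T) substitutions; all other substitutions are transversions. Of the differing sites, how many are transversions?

Mismatches occur at site 3 (G↔C, transversion), site 7 (G↔A, transition), site 9 (A↔C, transversion), site 10 (C↔G, transversion).
Of the 4 differences, 1 transition and 3 transversions, so the answer is 3.

3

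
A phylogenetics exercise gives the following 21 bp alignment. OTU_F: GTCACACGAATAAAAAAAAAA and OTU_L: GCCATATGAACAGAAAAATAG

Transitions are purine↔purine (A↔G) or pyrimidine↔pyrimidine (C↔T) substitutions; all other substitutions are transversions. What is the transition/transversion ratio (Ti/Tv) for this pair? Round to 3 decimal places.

Differing sites — 2:T/C (Ti); 5:C/T (Ti); 7:C/T (Ti); 11:T/C (Ti); 13:A/G (Ti); 19:A/T (Tv); 21:A/G (Ti).
Of the 7 differences, 6 transitions and 1 transversion, so Ti/Tv = 6/1 = 6.000.

6.000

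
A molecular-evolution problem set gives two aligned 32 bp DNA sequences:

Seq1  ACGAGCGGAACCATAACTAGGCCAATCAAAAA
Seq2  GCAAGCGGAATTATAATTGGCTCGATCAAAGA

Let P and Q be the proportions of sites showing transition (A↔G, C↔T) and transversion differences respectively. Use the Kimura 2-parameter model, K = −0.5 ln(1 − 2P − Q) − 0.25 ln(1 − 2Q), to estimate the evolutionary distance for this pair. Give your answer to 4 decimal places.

Differing sites — 1:A/G (Ti); 3:G/A (Ti); 11:C/T (Ti); 12:C/T (Ti); 17:C/T (Ti); 19:A/G (Ti); 21:G/C (Tv); 22:C/T (Ti); 24:A/G (Ti); 31:A/G (Ti).
Of the 10 differences, 9 transitions and 1 transversion over 32 sites: P = 9/32 = 0.281250, Q = 1/32 = 0.031250.
d = −0.5·ln(0.406250) − 0.25·ln(0.937500) = −0.5·(-0.900787) − 0.25·(-0.064539) = 0.4665.

0.4665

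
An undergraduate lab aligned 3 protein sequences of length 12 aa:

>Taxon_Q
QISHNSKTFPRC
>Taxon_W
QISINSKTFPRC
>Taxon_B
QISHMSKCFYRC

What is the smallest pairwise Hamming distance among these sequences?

1

Pairwise Hamming distances:
  Taxon_Q vs Taxon_W: 1
  Taxon_Q vs Taxon_B: 3
  Taxon_W vs Taxon_B: 4
The smallest is 1, between Taxon_Q and Taxon_W.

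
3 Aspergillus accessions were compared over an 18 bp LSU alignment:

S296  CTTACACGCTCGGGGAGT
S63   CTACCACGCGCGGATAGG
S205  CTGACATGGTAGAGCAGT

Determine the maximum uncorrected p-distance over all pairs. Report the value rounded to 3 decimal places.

0.556

Pairwise Hamming distances:
  S296 vs S63: 6
  S296 vs S205: 6
  S63 vs S205: 10
The largest is 10 mismatches, between S63 and S205; p = 10/18 = 0.556.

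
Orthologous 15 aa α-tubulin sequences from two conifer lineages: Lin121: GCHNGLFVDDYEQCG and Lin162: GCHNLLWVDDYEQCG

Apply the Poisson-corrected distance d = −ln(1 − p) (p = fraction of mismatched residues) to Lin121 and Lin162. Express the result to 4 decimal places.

The sequences differ at positions 5 (G/L), 7 (F/W).
p = 2/15 = 0.133333.
d = −ln(1 − 0.133333) = −ln(0.866667) = 0.1431.

0.1431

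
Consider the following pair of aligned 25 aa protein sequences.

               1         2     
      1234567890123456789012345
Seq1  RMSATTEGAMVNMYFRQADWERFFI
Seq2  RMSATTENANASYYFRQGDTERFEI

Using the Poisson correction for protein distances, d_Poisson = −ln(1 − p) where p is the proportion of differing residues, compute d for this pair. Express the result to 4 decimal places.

The sequences differ at positions 8 (G/N), 10 (M/N), 11 (V/A), 12 (N/S), 13 (M/Y), 18 (A/G), 20 (W/T), 24 (F/E).
p = 8/25 = 0.320000.
d = −ln(1 − 0.320000) = −ln(0.680000) = 0.3857.

0.3857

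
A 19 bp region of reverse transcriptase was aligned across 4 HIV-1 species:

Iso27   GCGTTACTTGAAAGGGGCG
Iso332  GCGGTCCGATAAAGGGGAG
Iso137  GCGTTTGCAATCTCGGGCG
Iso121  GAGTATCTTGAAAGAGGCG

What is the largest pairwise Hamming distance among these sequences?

Pairwise Hamming distances:
  Iso27 vs Iso332: 6
  Iso27 vs Iso137: 9
  Iso27 vs Iso121: 4
  Iso332 vs Iso137: 10
  Iso332 vs Iso121: 9
  Iso137 vs Iso121: 11
The largest is 11, between Iso137 and Iso121.

11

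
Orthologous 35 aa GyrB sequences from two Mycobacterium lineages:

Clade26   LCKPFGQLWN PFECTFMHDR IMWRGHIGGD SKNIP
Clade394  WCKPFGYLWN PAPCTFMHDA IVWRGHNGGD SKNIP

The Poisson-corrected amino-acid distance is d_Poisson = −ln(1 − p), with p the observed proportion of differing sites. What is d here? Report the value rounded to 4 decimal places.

Differing sites — 1:L/W; 7:Q/Y; 12:F/A; 13:E/P; 20:R/A; 22:M/V; 27:I/N.
p = 7/35 = 0.200000.
d = −ln(1 − 0.200000) = −ln(0.800000) = 0.2231.

0.2231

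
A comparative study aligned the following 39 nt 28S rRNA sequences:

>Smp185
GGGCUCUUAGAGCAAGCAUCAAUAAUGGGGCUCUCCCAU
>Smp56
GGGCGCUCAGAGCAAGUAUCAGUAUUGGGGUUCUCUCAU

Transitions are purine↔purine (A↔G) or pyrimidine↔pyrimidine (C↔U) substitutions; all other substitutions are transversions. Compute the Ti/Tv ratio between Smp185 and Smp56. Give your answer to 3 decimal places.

The sequences differ at positions 5 (U/G, transversion), 8 (U/C, transition), 17 (C/U, transition), 22 (A/G, transition), 25 (A/U, transversion), 31 (C/U, transition), 36 (C/U, transition).
Of the 7 differences, 5 transitions and 2 transversions, so Ti/Tv = 5/2 = 2.500.

2.500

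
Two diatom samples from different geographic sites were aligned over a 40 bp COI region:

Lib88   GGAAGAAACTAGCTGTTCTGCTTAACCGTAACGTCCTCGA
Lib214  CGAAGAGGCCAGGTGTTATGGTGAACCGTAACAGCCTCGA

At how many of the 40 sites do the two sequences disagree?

The sequences differ at positions 1 (G/C), 7 (A/G), 8 (A/G), 10 (T/C), 13 (C/G), 18 (C/A), 21 (C/G), 23 (T/G), 33 (G/A), 34 (T/G).
That gives 10 mismatches out of 40 aligned sites, so the Hamming distance is 10.

10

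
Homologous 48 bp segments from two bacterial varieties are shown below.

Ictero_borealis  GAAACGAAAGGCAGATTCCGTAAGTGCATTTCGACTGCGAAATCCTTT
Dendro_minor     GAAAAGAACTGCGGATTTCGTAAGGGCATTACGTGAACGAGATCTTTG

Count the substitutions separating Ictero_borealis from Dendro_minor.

14

Differing sites — 5:C/A; 9:A/C; 10:G/T; 13:A/G; 18:C/T; 25:T/G; 31:T/A; 34:A/T; 35:C/G; 36:T/A; 37:G/A; 41:A/G; 45:C/T; 48:T/G.
That gives 14 mismatches out of 48 aligned sites, so the Hamming distance is 14.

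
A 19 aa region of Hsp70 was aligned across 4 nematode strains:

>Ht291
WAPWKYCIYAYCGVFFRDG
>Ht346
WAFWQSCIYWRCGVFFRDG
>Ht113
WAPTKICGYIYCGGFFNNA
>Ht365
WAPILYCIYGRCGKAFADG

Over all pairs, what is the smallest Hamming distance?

Pairwise Hamming distances:
  Ht291 vs Ht346: 5
  Ht291 vs Ht113: 8
  Ht291 vs Ht365: 7
  Ht346 vs Ht113: 11
  Ht346 vs Ht365: 8
  Ht113 vs Ht365: 11
The smallest is 5, between Ht291 and Ht346.

5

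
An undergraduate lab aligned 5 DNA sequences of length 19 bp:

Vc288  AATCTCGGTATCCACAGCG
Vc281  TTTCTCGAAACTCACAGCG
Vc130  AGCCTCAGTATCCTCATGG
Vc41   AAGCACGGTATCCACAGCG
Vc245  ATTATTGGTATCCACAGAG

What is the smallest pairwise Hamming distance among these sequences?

2

Pairwise Hamming distances:
  Vc288 vs Vc281: 6
  Vc288 vs Vc130: 6
  Vc288 vs Vc41: 2
  Vc288 vs Vc245: 4
  Vc281 vs Vc130: 11
  Vc281 vs Vc41: 8
  Vc281 vs Vc245: 8
  Vc130 vs Vc41: 7
  Vc130 vs Vc245: 8
  Vc41 vs Vc245: 6
The smallest is 2, between Vc288 and Vc41.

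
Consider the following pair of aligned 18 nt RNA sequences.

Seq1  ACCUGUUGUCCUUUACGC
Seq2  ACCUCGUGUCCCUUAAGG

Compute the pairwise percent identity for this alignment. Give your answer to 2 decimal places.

72.22%

Mismatches occur at site 5 (G→C), site 6 (U→G), site 12 (U→C), site 16 (C→A), site 18 (C→G).
13 of the 18 sites match, so the percent identity is 13/18 × 100 = 72.22%.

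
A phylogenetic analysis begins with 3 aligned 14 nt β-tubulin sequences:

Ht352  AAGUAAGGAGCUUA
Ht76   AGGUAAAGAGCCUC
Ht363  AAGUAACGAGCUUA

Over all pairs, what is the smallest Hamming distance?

1

Pairwise Hamming distances:
  Ht352 vs Ht76: 4
  Ht352 vs Ht363: 1
  Ht76 vs Ht363: 4
The smallest is 1, between Ht352 and Ht363.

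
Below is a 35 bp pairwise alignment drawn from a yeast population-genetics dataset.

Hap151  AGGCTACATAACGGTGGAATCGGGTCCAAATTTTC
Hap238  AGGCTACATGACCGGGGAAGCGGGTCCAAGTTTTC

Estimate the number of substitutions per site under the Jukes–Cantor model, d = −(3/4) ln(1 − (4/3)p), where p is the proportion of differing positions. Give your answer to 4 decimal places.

0.1585

Differing sites — 10:A/G; 13:G/C; 15:T/G; 20:T/G; 30:A/G.
p = 5/35 = 0.142857.
d = −0.75 · ln(1 − (4/3)·0.142857) = −0.75 · ln(0.809524) = −0.75 · (-0.211309) = 0.1585.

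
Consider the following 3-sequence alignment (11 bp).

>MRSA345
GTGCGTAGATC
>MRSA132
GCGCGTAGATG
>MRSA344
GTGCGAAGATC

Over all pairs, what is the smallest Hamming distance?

Pairwise Hamming distances:
  MRSA345 vs MRSA132: 2
  MRSA345 vs MRSA344: 1
  MRSA132 vs MRSA344: 3
The smallest is 1, between MRSA345 and MRSA344.

1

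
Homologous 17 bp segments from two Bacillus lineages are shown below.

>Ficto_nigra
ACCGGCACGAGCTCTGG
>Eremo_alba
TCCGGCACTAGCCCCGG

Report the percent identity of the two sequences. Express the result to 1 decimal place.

Mismatches occur at site 1 (A→T), site 9 (G→T), site 13 (T→C), site 15 (T→C).
13 of the 17 sites match, so the percent identity is 13/17 × 100 = 76.5%.

76.5%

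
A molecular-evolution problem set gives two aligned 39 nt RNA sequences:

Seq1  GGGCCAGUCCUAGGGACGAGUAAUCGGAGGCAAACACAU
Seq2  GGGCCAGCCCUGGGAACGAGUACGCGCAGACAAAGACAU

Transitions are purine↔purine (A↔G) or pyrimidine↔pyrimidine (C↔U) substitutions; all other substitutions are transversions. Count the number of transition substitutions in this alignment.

Mismatches occur at site 8 (U/C, transition), site 12 (A/G, transition), site 15 (G/A, transition), site 23 (A/C, transversion), site 24 (U/G, transversion), site 27 (G/C, transversion), site 30 (G/A, transition), site 35 (C/G, transversion).
Of the 8 differences, 4 transitions and 4 transversions, so the answer is 4.

4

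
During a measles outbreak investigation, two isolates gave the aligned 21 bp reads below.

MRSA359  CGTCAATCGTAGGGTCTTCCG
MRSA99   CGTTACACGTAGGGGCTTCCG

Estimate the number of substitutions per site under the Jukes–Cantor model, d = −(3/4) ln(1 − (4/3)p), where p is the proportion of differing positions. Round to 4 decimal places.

0.2197

Mismatches occur at site 4 (C→T), site 6 (A→C), site 7 (T→A), site 15 (T→G).
p = 4/21 = 0.190476.
d = −0.75 · ln(1 − (4/3)·0.190476) = −0.75 · ln(0.746032) = −0.75 · (-0.292987) = 0.2197.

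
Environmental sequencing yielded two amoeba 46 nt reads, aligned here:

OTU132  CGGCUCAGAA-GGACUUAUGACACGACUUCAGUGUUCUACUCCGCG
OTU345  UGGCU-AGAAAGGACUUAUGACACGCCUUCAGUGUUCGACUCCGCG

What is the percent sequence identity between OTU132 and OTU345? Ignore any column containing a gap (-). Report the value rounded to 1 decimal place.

93.2%

Excluding the 2 gap columns leaves 44 comparable sites.
Differing sites — 1:C/U; 26:A/C; 38:U/G.
41 of the 44 comparable sites match, so the percent identity is 41/44 × 100 = 93.2%.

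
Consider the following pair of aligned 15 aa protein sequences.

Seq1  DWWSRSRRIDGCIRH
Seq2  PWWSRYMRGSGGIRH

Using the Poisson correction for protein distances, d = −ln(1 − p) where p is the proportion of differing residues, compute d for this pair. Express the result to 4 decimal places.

The sequences differ at positions 1 (D/P), 6 (S/Y), 7 (R/M), 9 (I/G), 10 (D/S), 12 (C/G).
p = 6/15 = 0.400000.
d = −ln(1 − 0.400000) = −ln(0.600000) = 0.5108.

0.5108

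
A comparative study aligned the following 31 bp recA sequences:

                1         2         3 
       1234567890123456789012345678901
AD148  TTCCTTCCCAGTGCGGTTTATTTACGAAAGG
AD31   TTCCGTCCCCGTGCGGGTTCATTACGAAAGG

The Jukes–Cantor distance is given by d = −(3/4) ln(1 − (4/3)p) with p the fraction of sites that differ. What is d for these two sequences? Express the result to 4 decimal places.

0.1816

Mismatches occur at site 5 (T/G), site 10 (A/C), site 17 (T/G), site 20 (A/C), site 21 (T/A).
p = 5/31 = 0.161290.
d = −0.75 · ln(1 − (4/3)·0.161290) = −0.75 · ln(0.784947) = −0.75 · (-0.242139) = 0.1816.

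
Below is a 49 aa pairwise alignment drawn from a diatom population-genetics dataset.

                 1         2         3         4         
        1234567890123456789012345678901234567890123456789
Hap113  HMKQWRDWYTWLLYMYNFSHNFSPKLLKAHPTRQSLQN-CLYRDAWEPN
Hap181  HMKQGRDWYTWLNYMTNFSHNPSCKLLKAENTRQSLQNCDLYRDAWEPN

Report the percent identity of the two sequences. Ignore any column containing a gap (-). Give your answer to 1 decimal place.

83.3%

Excluding the 1 gap column leaves 48 comparable sites.
The sequences differ at positions 5 (W/G), 13 (L/N), 16 (Y/T), 22 (F/P), 24 (P/C), 30 (H/E), 31 (P/N), 40 (C/D).
40 of the 48 comparable sites match, so the percent identity is 40/48 × 100 = 83.3%.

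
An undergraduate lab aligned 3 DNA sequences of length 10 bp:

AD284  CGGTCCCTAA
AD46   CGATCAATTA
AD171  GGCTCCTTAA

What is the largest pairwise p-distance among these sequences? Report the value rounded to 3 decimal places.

Pairwise Hamming distances:
  AD284 vs AD46: 4
  AD284 vs AD171: 3
  AD46 vs AD171: 5
The largest is 5 mismatches, between AD46 and AD171; p = 5/10 = 0.500.

0.500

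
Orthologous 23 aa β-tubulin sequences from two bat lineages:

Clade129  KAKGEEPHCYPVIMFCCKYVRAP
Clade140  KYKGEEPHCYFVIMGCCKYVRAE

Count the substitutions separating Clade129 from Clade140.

Differing sites — 2:A/Y; 11:P/F; 15:F/G; 23:P/E.
That gives 4 mismatches out of 23 aligned sites, so the Hamming distance is 4.

4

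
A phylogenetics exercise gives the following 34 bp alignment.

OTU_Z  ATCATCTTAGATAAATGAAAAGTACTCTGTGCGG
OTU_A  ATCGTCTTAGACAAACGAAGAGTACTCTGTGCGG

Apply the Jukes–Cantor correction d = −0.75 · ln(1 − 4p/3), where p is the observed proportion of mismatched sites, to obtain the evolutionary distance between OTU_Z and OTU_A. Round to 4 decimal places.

The sequences differ at positions 4 (A/G), 12 (T/C), 16 (T/C), 20 (A/G).
p = 4/34 = 0.117647.
d = −0.75 · ln(1 − (4/3)·0.117647) = −0.75 · ln(0.843137) = −0.75 · (-0.170626) = 0.1280.

0.1280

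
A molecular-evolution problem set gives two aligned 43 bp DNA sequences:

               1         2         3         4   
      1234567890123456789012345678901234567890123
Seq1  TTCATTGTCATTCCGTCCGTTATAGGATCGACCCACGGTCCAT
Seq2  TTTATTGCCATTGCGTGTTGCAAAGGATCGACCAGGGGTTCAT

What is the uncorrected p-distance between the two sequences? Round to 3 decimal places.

Mismatches occur at site 3 (C↔T), site 8 (T↔C), site 13 (C↔G), site 17 (C↔G), site 18 (C↔T), site 19 (G↔T), site 20 (T↔G), site 21 (T↔C), site 23 (T↔A), site 34 (C↔A), site 35 (A↔G), site 36 (C↔G), site 40 (C↔T).
There are 13 differences over 43 sites, so p = 13/43 = 0.302.

0.302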